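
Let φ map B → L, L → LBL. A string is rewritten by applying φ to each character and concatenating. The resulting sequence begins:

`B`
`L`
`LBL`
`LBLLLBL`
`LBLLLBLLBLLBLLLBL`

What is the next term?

Rewriting the 17 symbols of LBLLLBLLBLLBLLLBL one by one yields LBL L LBL LBL LBL L LBL LBL L LBL LBL L LBL LBL LBL L LBL; concatenated:

LBLLLBLLBLLBLLLBLLBLLLBLLBLLLBLLBLLBLLLBL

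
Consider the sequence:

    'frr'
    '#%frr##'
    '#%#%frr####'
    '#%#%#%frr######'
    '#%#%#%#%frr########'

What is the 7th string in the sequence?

#%#%#%#%#%#%frr############

s(k+1) = #%·s(k)·##, so each term gains #% as a prefix and ## as a suffix.
From #%#%#%#%frr########, 2 further steps: #%#%#%#%frr######## → #%#%#%#%#%frr########## → (answer).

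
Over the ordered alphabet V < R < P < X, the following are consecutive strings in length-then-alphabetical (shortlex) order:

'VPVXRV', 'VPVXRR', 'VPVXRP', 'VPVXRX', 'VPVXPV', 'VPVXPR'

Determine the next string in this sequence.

Treat VPVXPR as a base-4 numeral over the given alphabet and add one, carrying through any trailing X's.

VPVXPP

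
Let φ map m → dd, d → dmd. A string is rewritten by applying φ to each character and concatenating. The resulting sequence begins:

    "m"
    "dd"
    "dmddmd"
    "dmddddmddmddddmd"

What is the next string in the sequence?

Rewriting the 16 symbols of dmddddmddmddddmd one by one yields dmd dd dmd dmd dmd dmd dd dmd dmd dd dmd dmd dmd dmd dd dmd; concatenated:

dmddddmddmddmddmddddmddmddddmddmddmddmddddmd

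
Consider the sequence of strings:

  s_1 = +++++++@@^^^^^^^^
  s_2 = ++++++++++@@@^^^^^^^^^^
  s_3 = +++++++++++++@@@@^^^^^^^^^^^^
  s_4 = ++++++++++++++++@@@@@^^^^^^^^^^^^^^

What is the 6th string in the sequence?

++++++++++++++++++++++@@@@@@@^^^^^^^^^^^^^^^^^^

The n-th term is 3n-2 +'s then n-1 @'s then 2n+2 ^'s, where the shown terms are n = 3, 4, 5, 6.
At n = 8 the blocks have lengths 22, 7, 18.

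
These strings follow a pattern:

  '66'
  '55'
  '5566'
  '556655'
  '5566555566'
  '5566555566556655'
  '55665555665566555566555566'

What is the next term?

From term 3 onward, concatenate the last term with the second-to-last: 55·66 = 5566, 5566·55 = 556655, …
The next term joins 55665555665566555566555566 and 5566555566556655.

556655556655665555665555665566555566556655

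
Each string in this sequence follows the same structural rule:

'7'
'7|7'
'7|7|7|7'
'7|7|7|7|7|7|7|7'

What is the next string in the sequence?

7|7|7|7|7|7|7|7|7|7|7|7|7|7|7|7

Each string is two copies of the previous one joined by '|'.
So the next term is two copies of 7|7|7|7|7|7|7|7 with '|' between the halves.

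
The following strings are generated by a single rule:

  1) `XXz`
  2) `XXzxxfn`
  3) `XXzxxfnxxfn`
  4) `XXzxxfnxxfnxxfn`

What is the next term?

The strings grow by a fixed suffix xxfn each time.
Applying this once more to XXzxxfnxxfnxxfn:

XXzxxfnxxfnxxfnxxfn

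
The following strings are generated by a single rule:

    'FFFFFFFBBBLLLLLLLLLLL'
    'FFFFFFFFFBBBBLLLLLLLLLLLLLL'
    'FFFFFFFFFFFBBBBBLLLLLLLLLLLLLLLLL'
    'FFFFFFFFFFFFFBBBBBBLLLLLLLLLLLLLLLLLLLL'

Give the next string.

FFFFFFFFFFFFFFFBBBBBBBLLLLLLLLLLLLLLLLLLLLLLL

Each string has the form F^{2n+1} B^{n} L^{3n+2}, where the shown terms are n = 3, 4, 5, 6.
For the next term, n = 7, so the run lengths are 15, 7, 23.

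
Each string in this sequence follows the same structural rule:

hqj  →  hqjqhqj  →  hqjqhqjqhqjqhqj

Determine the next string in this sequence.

s(k+1) = s(k)·q·s(k) — each term doubles the last with 'q' between the halves.
Doubling hqjqhqjqhqjqhqj with 'q' between the halves:

hqjqhqjqhqjqhqjqhqjqhqjqhqjqhqj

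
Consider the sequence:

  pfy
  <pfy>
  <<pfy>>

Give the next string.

<<<pfy>>>

Every step adds < to the front and > to the end of the previous string.
One more step from <<pfy>> gives the answer.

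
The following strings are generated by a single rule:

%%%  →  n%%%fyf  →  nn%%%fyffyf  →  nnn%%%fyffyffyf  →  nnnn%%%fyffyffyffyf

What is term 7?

nnnnnn%%%fyffyffyffyffyffyf

s(k+1) = n·s(k)·fyf, so each term gains n as a prefix and fyf as a suffix.
From nnnn%%%fyffyffyffyf, 2 further steps: nnnn%%%fyffyffyffyf → nnnnn%%%fyffyffyffyffyf → (answer).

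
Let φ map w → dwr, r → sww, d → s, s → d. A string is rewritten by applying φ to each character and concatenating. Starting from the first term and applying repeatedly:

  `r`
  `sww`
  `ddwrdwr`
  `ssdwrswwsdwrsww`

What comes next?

φ(ssdwrswwsdwrsww) expands symbol-by-symbol to d d s dwr sww d dwr dwr d s dwr sww d dwr dwr; joining the 15 pieces gives the next term.

ddsdwrswwddwrdwrdsdwrswwddwrdwr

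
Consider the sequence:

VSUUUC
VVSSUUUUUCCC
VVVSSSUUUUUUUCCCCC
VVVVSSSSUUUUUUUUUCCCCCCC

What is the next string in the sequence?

VVVVVSSSSSUUUUUUUUUUUCCCCCCCCC

The n-th term is n V's then n S's then 2n+1 U's then 2n-1 C's (n = 1, 2, …).
At n = 5 the blocks have lengths 5, 5, 11, 9.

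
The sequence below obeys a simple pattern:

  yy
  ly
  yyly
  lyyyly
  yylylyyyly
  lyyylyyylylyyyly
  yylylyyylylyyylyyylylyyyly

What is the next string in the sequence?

From term 3 onward, concatenate the second-to-last term with the last: yy·ly = yyly, ly·yyly = lyyyly, …
Continuing: lyyylyyylylyyyly · yylylyyylylyyylyyylylyyyly gives term 8.

lyyylyyylylyyylyyylylyyylylyyylyyylylyyyly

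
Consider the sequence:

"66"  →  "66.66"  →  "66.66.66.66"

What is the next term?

s(k+1) = s(k)·.·s(k) — each term doubles the last with '.' between the halves.
Doubling 66.66.66.66 with '.' between the halves:

66.66.66.66.66.66.66.66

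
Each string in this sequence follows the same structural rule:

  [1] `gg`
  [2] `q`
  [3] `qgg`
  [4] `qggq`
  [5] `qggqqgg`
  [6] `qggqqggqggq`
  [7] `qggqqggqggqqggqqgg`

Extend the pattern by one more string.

This is a Fibonacci-style word recurrence s(k) = s(k−1)·s(k−2): e.g. q·gg = qgg.
So term 8 is qggqqggqggqqggqqgg·qggqqggqggq.

qggqqggqggqqggqqggqggqqggqggq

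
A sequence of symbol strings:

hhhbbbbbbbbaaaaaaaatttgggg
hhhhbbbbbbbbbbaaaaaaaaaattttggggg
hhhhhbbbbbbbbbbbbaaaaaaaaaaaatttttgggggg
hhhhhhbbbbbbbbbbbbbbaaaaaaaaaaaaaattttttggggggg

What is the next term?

hhhhhhhbbbbbbbbbbbbbbbbaaaaaaaaaaaaaaaatttttttgggggggg

Reading off run lengths: h runs 3, 4, 5, 6; b runs 8, 10, 12, 14; a runs 8, 10, 12, 14; t runs 3, 4, 5, 6; g runs 4, 5, 6, 7 — each is linear in n, where the shown terms are n = 3, 4, 5, 6.
At n = 7 the blocks have lengths 7, 16, 16, 7, 8.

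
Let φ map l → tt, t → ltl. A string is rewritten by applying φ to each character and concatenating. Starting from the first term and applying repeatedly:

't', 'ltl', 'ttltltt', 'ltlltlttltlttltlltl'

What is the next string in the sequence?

ttltlttttltlttltlltlttltlttltlltlttltlttttltltt

Applying the rule to each of the 19 symbols of ltlltlttltlttltlltl gives the pieces tt ltl tt tt ltl tt ltl ltl tt ltl tt ltl ltl tt ltl tt tt ltl tt, which concatenate to the answer.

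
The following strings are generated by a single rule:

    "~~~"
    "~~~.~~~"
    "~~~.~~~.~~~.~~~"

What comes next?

Every step duplicates the string with '.' between the halves.
So the next term is two copies of ~~~.~~~.~~~.~~~ with '.' between the halves.

~~~.~~~.~~~.~~~.~~~.~~~.~~~.~~~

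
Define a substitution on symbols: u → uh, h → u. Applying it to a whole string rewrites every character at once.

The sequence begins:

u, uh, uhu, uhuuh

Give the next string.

uhuuhuhu

Apply φ to uhuuh symbol by symbol: u→uh, h→u, u→uh, u→uh, h→u; joined: uh u uh uh u.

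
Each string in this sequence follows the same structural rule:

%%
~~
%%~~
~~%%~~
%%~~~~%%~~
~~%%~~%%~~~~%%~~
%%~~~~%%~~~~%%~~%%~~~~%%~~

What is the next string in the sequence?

This is a Fibonacci-style word recurrence s(k) = s(k−2)·s(k−1): e.g. %%·~~ = %%~~.
The next term joins ~~%%~~%%~~~~%%~~ and %%~~~~%%~~~~%%~~%%~~~~%%~~.

~~%%~~%%~~~~%%~~%%~~~~%%~~~~%%~~%%~~~~%%~~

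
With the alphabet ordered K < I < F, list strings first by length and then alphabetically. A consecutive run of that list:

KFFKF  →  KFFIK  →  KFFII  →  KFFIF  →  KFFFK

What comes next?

KFFFI

Find the rightmost character of KFFFK below F, bump it to the next letter, and reset everything to its right to K.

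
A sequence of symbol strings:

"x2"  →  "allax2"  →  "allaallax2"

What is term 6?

allaallaallaallaallax2

Every step adds alla at the front: s(k+1) = alla·s(k).
From allaallax2, 3 further steps: allaallax2 → allaallaallax2 → allaallaallaallax2 → (answer).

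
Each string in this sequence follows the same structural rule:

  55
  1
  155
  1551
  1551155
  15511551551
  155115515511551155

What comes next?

This is a Fibonacci-style word recurrence s(k) = s(k−1)·s(k−2): e.g. 1·55 = 155.
Continuing: 155115515511551155 · 15511551551 gives term 8.

15511551551155115515511551551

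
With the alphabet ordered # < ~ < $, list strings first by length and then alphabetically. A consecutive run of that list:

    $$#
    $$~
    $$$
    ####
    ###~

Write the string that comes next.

###$

The successor of ###~ increments the rightmost position that isn't already $ and resets every position after it to #.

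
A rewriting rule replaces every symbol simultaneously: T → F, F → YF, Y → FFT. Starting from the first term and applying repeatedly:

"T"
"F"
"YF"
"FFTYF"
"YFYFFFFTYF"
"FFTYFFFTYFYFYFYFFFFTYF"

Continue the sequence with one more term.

Rewriting the 22 symbols of FFTYFFFTYFYFYFYFFFFTYF one by one yields YF YF F FFT YF YF YF F FFT YF FFT YF FFT YF FFT YF YF YF YF F FFT YF; concatenated:

YFYFFFFTYFYFYFFFFTYFFFTYFFFTYFFFTYFYFYFYFFFFTYF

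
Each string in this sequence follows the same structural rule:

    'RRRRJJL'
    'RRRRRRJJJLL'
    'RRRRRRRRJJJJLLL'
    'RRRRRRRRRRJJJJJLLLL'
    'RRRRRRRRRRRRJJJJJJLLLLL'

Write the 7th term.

Term n consists of 2n R's, followed by n J's, followed by n-1 L's, where the shown terms are n = 2, 3, 4, 5, 6.
At n = 8 the blocks have lengths 16, 8, 7.

RRRRRRRRRRRRRRRRJJJJJJJJLLLLLLL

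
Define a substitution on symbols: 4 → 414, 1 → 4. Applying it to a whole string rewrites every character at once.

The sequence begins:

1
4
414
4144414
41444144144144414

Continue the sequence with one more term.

Replace each of the 17 characters of 41444144144144414 in place — 414 4 414 414 414 4 414 414 4 414 414 4 414 414 414 4 414 — and concatenate.

41444144144144414414441441444144144144414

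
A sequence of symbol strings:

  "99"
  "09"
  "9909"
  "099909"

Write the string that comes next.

9909099909

Each term (from the third on) is the two preceding terms concatenated in order: term 3 = 99·09 = 9909.
Continuing: 9909 · 099909 gives term 5.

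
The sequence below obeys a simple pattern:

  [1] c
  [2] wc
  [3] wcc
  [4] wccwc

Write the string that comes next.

wccwcwcc

Each term (from the third on) is the previous term followed by the one before it: term 3 = wc·c = wcc.
The next term joins wccwc and wcc.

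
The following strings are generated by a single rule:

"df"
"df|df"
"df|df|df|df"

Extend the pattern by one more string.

s(k+1) = s(k)·|·s(k) — each term doubles the last with '|' between the halves.
So the next term is two copies of df|df|df|df with '|' between the halves.

df|df|df|df|df|df|df|df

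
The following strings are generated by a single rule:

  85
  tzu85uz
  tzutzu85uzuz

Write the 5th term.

tzutzutzutzu85uzuzuzuz

Every step adds tzu to the front and uz to the end of the previous string.
From tzutzu85uzuz, 2 further steps: tzutzu85uzuz → tzutzutzu85uzuzuz → (answer).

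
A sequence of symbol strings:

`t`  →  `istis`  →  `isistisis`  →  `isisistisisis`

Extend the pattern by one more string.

s(k+1) = is·s(k)·is, so each term gains is as a prefix and is as a suffix.
Applying this once more to isisistisisis:

isisisistisisisis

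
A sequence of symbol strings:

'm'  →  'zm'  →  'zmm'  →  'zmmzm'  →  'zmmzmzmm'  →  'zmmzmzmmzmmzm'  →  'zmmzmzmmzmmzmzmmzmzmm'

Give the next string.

zmmzmzmmzmmzmzmmzmzmmzmmzmzmmzmmzm

This is a Fibonacci-style word recurrence s(k) = s(k−1)·s(k−2): e.g. zm·m = zmm.
Continuing: zmmzmzmmzmmzmzmmzmzmm · zmmzmzmmzmmzm gives term 8.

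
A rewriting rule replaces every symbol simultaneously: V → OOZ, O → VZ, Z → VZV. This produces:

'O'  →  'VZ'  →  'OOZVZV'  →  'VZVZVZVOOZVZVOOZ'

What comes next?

Rewriting the 16 symbols of VZVZVZVOOZVZVOOZ one by one yields OOZ VZV OOZ VZV OOZ VZV OOZ VZ VZ VZV OOZ VZV OOZ VZ VZ VZV; concatenated:

OOZVZVOOZVZVOOZVZVOOZVZVZVZVOOZVZVOOZVZVZVZV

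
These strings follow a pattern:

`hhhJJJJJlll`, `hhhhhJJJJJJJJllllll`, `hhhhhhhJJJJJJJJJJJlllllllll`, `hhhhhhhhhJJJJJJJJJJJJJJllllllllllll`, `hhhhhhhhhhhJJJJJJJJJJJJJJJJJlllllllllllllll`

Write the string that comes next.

hhhhhhhhhhhhhJJJJJJJJJJJJJJJJJJJJllllllllllllllllll

The n-th term is 2n+1 h's then 3n+2 J's then 3n l's (n = 1, 2, …).
Setting n = 6 gives 13, 20, 18 characters in each block.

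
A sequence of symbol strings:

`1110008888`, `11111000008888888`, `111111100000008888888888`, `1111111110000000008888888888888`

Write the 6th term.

Term n consists of 2n+1 1's, followed by 2n+1 0's, followed by 3n+1 8's (n = 1, 2, …).
Setting n = 6 gives 13, 13, 19 characters in each block.

111111111111100000000000008888888888888888888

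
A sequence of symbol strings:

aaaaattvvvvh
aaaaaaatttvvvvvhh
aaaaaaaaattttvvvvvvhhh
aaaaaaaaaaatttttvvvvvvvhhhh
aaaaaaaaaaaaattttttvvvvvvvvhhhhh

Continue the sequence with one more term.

The n-th term is 2n+1 a's then n t's then n+2 v's then n-1 h's, where the shown terms are n = 2, 3, 4, 5, 6.
At n = 7 the blocks have lengths 15, 7, 9, 6.

aaaaaaaaaaaaaaatttttttvvvvvvvvvhhhhhh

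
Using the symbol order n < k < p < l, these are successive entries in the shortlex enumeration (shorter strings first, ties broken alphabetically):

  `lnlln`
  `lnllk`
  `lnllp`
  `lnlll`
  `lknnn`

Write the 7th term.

Stepping forward 2 times from lknnn: lknnn → lknnk, then the target.

lknnp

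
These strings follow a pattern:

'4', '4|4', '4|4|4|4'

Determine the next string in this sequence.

4|4|4|4|4|4|4|4

Each string is two copies of the previous one joined by '|'.
One more doubling of 4|4|4|4 gives the answer.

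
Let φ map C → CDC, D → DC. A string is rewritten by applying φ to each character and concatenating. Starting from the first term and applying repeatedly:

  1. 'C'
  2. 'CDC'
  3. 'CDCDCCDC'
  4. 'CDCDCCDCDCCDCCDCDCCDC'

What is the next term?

CDCDCCDCDCCDCCDCDCCDCDCCDCCDCDCCDCCDCDCCDCDCCDCCDCDCCDC

Replace each of the 21 characters of CDCDCCDCDCCDCCDCDCCDC in place — CDC DC CDC DC CDC CDC DC CDC DC CDC CDC DC CDC CDC DC CDC DC CDC CDC DC CDC — and concatenate.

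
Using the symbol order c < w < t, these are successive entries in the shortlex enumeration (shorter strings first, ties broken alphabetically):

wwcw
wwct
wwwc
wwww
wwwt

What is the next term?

Treat wwwt as a base-3 numeral over the given alphabet and add one, carrying through any trailing t's.

wwtc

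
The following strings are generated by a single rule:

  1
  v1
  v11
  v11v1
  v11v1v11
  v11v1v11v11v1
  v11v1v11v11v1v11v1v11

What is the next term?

v11v1v11v11v1v11v1v11v11v1v11v11v1

This is a Fibonacci-style word recurrence s(k) = s(k−1)·s(k−2): e.g. v1·1 = v11.
The next term joins v11v1v11v11v1v11v1v11 and v11v1v11v11v1.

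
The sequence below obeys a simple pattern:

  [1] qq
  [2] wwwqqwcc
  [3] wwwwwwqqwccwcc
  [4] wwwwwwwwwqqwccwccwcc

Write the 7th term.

wwwwwwwwwwwwwwwwwwqqwccwccwccwccwccwcc

Each term wraps the previous one in www on the left and wcc on the right.
From wwwwwwwwwqqwccwccwcc, 3 further steps: wwwwwwwwwqqwccwccwcc → wwwwwwwwwwwwqqwccwccwccwcc → wwwwwwwwwwwwwwwqqwccwccwccwccwcc → (answer).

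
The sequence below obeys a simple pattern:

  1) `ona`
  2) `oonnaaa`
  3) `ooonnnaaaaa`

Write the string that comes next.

Term n consists of n o's, followed by n n's, followed by 2n-1 a's (n = 1, 2, …).
For the next term, n = 4, so the run lengths are 4, 4, 7.

oooonnnnaaaaaaa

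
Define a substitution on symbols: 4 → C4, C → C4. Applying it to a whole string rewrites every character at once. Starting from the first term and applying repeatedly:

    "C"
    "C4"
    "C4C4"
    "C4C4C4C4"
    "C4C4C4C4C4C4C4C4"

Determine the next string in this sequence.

C4C4C4C4C4C4C4C4C4C4C4C4C4C4C4C4

Applying the rule to each of the 16 symbols of C4C4C4C4C4C4C4C4 gives the pieces C4 C4 C4 C4 C4 C4 C4 C4 C4 C4 C4 C4 C4 C4 C4 C4, which concatenate to the answer.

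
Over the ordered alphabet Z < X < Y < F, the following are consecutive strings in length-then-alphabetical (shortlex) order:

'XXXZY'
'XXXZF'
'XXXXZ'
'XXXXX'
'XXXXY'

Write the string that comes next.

XXXXF

Treat XXXXY as a base-4 numeral over the given alphabet and add one, carrying through any trailing F's.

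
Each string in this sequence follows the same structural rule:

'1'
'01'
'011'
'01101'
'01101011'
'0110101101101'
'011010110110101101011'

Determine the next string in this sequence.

0110101101101011010110110101101101

From term 3 onward, concatenate the last term with the second-to-last: 01·1 = 011, 011·01 = 01101, …
The next term joins 011010110110101101011 and 0110101101101.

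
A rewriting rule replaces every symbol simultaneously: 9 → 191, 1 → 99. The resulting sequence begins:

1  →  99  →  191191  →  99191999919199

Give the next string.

19119199191991911911911919919199191191

Replace each of the 14 characters of 99191999919199 in place — 191 191 99 191 99 191 191 191 191 99 191 99 191 191 — and concatenate.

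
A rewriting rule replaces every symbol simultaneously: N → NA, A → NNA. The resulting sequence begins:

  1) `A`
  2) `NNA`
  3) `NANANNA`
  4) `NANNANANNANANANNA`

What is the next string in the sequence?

φ(NANNANANNANANANNA) expands symbol-by-symbol to NA NNA NA NA NNA NA NNA NA NA NNA NA NNA NA NNA NA NA NNA; joining the 17 pieces gives the next term.

NANNANANANNANANNANANANNANANNANANNANANANNA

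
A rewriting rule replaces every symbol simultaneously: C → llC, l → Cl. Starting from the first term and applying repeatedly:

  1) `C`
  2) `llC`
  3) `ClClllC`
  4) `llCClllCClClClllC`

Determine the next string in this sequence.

ClClllCllCClClClllCllCClllCClllCClClClllC

φ(llCClllCClClClllC) expands symbol-by-symbol to Cl Cl llC llC Cl Cl Cl llC llC Cl llC Cl llC Cl Cl Cl llC; joining the 17 pieces gives the next term.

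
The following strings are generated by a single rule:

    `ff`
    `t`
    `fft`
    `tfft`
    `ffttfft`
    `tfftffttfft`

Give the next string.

Each term (from the third on) is the two preceding terms concatenated in order: term 3 = ff·t = fft.
The next term joins ffttfft and tfftffttfft.

ffttffttfftffttfft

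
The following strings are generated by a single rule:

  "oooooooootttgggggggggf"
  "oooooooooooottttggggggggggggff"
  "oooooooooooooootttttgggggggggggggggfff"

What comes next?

oooooooooooooooooottttttggggggggggggggggggffff

Each string has the form o^{3n} t^{n} g^{3n} f^{n-2}, where the shown terms are n = 3, 4, 5.
For the next term, n = 6, so the run lengths are 18, 6, 18, 4.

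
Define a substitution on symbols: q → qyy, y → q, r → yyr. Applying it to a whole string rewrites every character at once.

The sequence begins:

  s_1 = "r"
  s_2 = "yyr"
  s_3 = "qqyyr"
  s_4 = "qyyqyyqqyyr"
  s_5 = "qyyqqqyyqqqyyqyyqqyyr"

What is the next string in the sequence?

Rewriting the 21 symbols of qyyqqqyyqqqyyqyyqqyyr one by one yields qyy q q qyy qyy qyy q q qyy qyy qyy q q qyy q q qyy qyy q q yyr; concatenated:

qyyqqqyyqyyqyyqqqyyqyyqyyqqqyyqqqyyqyyqqyyr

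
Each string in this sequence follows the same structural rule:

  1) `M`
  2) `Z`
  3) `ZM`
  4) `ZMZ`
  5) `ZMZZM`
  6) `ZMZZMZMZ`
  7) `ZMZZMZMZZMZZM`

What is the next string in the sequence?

ZMZZMZMZZMZZMZMZZMZMZ

This is a Fibonacci-style word recurrence s(k) = s(k−1)·s(k−2): e.g. Z·M = ZM.
So term 8 is ZMZZMZMZZMZZM·ZMZZMZMZ.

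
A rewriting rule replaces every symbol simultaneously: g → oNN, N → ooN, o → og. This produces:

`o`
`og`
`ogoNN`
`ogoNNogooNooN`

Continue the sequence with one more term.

ogoNNogooNooNogoNNogogooNogogooN

Applying the rule to each of the 13 symbols of ogoNNogooNooN gives the pieces og oNN og ooN ooN og oNN og og ooN og og ooN, which concatenate to the answer.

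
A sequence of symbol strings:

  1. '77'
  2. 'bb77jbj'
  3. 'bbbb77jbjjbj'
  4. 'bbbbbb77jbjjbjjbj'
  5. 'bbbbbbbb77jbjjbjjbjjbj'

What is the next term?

bbbbbbbbbb77jbjjbjjbjjbjjbj

s(k+1) = bb·s(k)·jbj, so each term gains bb as a prefix and jbj as a suffix.
One more step from bbbbbbbb77jbjjbjjbjjbj gives the answer.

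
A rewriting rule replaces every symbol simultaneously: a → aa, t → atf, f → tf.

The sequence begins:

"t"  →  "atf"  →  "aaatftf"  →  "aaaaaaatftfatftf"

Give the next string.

φ(aaaaaaatftfatftf) expands symbol-by-symbol to aa aa aa aa aa aa aa atf tf atf tf aa atf tf atf tf; joining the 16 pieces gives the next term.

aaaaaaaaaaaaaaatftfatftfaaatftfatftf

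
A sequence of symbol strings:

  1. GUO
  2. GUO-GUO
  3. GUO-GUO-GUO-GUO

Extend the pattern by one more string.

GUO-GUO-GUO-GUO-GUO-GUO-GUO-GUO

Every step duplicates the string with '-' between the halves.
So the next term is two copies of GUO-GUO-GUO-GUO with '-' between the halves.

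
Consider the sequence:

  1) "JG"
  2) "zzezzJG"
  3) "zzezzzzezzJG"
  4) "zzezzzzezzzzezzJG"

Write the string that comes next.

Each term is the previous one with zzezz prepended.
One more step from zzezzzzezzzzezzJG gives the answer.

zzezzzzezzzzezzzzezzJG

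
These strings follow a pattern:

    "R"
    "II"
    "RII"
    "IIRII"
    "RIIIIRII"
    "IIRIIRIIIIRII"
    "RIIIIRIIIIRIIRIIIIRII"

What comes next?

This is a Fibonacci-style word recurrence s(k) = s(k−2)·s(k−1): e.g. R·II = RII.
So term 8 is IIRIIRIIIIRII·RIIIIRIIIIRIIRIIIIRII.

IIRIIRIIIIRIIRIIIIRIIIIRIIRIIIIRII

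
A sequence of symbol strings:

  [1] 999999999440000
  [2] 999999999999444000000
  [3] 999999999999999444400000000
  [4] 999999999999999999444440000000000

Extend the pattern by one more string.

Term n consists of 3n+3 9's, followed by n 4's, followed by 2n 0's, where the shown terms are n = 2, 3, 4, 5.
At n = 6 the blocks have lengths 21, 6, 12.

999999999999999999999444444000000000000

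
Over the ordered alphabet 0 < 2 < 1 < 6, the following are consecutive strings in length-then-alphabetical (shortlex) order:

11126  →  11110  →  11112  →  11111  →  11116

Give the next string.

11160

The successor of 11116 increments the rightmost position that isn't already 6 and resets every position after it to 0.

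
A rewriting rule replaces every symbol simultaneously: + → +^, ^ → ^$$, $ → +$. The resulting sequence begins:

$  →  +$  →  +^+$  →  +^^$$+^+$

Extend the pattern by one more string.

Apply φ to +^^$$+^+$ symbol by symbol: +→+^, ^→^$$, ^→^$$, $→+$, $→+$, +→+^, ^→^$$, +→+^, $→+$; joined: +^ ^$$ ^$$ +$ +$ +^ ^$$ +^ +$.

+^^$$^$$+$+$+^^$$+^+$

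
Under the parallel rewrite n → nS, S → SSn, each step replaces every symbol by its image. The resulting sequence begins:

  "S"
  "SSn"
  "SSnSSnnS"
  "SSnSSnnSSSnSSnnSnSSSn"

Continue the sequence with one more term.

SSnSSnnSSSnSSnnSnSSSnSSnSSnnSSSnSSnnSnSSSnnSSSnSSnSSnnS

φ(SSnSSnnSSSnSSnnSnSSSn) expands symbol-by-symbol to SSn SSn nS SSn SSn nS nS SSn SSn SSn nS SSn SSn nS nS SSn nS SSn SSn SSn nS; joining the 21 pieces gives the next term.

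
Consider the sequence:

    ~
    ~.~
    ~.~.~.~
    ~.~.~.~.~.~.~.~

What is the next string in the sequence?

s(k+1) = s(k)·.·s(k) — each term doubles the last with '.' between the halves.
One more doubling of ~.~.~.~.~.~.~.~ gives the answer.

~.~.~.~.~.~.~.~.~.~.~.~.~.~.~.~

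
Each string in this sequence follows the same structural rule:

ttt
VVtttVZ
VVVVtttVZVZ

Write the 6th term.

Every step adds VV to the front and VZ to the end of the previous string.
From VVVVtttVZVZ, 3 further steps: VVVVtttVZVZ → VVVVVVtttVZVZVZ → VVVVVVVVtttVZVZVZVZ → (answer).

VVVVVVVVVVtttVZVZVZVZVZ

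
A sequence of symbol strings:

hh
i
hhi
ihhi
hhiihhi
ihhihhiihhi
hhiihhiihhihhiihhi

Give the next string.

ihhihhiihhihhiihhiihhihhiihhi

From term 3 onward, concatenate the second-to-last term with the last: hh·i = hhi, i·hhi = ihhi, …
Continuing: ihhihhiihhi · hhiihhiihhihhiihhi gives term 8.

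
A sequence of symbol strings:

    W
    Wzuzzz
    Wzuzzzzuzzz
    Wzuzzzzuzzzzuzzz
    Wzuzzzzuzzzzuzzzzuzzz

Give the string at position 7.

The strings grow by a fixed suffix zuzzz each time.
From Wzuzzzzuzzzzuzzzzuzzz, 2 further steps: Wzuzzzzuzzzzuzzzzuzzz → Wzuzzzzuzzzzuzzzzuzzzzuzzz → (answer).

Wzuzzzzuzzzzuzzzzuzzzzuzzzzuzzz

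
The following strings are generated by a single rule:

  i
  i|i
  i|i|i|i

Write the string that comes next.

Each string is two copies of the previous one joined by '|'.
Doubling i|i|i|i with '|' between the halves:

i|i|i|i|i|i|i|i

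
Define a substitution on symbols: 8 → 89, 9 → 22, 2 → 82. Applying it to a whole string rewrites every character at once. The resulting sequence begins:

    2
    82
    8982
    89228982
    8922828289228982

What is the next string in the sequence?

φ(8922828289228982) expands symbol-by-symbol to 89 22 82 82 89 82 89 82 89 22 82 82 89 22 89 82; joining the 16 pieces gives the next term.

89228282898289828922828289228982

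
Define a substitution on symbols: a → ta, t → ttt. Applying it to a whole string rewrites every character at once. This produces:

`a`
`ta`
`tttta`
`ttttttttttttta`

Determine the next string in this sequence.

Rewriting the 14 symbols of ttttttttttttta one by one yields ttt ttt ttt ttt ttt ttt ttt ttt ttt ttt ttt ttt ttt ta; concatenated:

tttttttttttttttttttttttttttttttttttttttta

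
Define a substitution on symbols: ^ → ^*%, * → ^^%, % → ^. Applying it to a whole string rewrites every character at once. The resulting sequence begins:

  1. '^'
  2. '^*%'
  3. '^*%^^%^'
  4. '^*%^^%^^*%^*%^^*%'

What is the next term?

^*%^^%^^*%^*%^^*%^*%^^%^^*%^^%^^*%^*%^^%^

Replace each of the 17 characters of ^*%^^%^^*%^*%^^*% in place — ^*% ^^% ^ ^*% ^*% ^ ^*% ^*% ^^% ^ ^*% ^^% ^ ^*% ^*% ^^% ^ — and concatenate.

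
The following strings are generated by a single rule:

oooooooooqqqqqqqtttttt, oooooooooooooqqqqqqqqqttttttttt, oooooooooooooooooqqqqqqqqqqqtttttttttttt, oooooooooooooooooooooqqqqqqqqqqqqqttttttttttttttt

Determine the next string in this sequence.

oooooooooooooooooooooooooqqqqqqqqqqqqqqqtttttttttttttttttt

Reading off run lengths: o runs 9, 13, 17, 21; q runs 7, 9, 11, 13; t runs 6, 9, 12, 15 — each is linear in n, where the shown terms are n = 2, 3, 4, 5.
Setting n = 6 gives 25, 15, 18 characters in each block.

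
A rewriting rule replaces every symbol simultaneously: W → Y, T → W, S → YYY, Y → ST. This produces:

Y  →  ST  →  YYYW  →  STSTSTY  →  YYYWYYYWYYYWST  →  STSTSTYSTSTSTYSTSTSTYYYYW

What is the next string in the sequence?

Rewriting the 25 symbols of STSTSTYSTSTSTYSTSTSTYYYYW one by one yields YYY W YYY W YYY W ST YYY W YYY W YYY W ST YYY W YYY W YYY W ST ST ST ST Y; concatenated:

YYYWYYYWYYYWSTYYYWYYYWYYYWSTYYYWYYYWYYYWSTSTSTSTY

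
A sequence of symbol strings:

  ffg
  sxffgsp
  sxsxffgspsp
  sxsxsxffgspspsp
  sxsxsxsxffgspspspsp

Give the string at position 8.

sxsxsxsxsxsxsxffgspspspspspspsp

Each term wraps the previous one in sx on the left and sp on the right.
From sxsxsxsxffgspspspsp, 3 further steps: sxsxsxsxffgspspspsp → sxsxsxsxsxffgspspspspsp → sxsxsxsxsxsxffgspspspspspsp → (answer).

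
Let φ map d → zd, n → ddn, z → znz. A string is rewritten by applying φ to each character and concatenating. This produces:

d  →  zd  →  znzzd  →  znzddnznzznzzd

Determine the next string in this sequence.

znzddnznzzdzdddnznzddnznzznzddnznzznzzd

Applying the rule to each of the 14 symbols of znzddnznzznzzd gives the pieces znz ddn znz zd zd ddn znz ddn znz znz ddn znz znz zd, which concatenate to the answer.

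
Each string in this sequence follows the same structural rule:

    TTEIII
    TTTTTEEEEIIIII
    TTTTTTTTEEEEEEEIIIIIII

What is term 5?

Term n consists of 3n-1 T's, followed by 3n-2 E's, followed by 2n+1 I's (n = 1, 2, …).
For term 5, n = 5, so the run lengths are 14, 13, 11.

TTTTTTTTTTTTTTEEEEEEEEEEEEEIIIIIIIIIII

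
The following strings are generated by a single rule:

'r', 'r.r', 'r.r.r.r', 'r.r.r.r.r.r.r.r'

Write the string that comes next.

r.r.r.r.r.r.r.r.r.r.r.r.r.r.r.r

Each string is two copies of the previous one joined by '.'.
So the next term is two copies of r.r.r.r.r.r.r.r with '.' between the halves.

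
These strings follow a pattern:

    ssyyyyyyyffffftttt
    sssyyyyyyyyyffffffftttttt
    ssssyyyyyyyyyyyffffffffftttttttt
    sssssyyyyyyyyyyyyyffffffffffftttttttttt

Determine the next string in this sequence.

Reading off run lengths: s runs 2, 3, 4, 5; y runs 7, 9, 11, 13; f runs 5, 7, 9, 11; t runs 4, 6, 8, 10 — each is linear in n, where the shown terms are n = 2, 3, 4, 5.
For the next term, n = 6, so the run lengths are 6, 15, 13, 12.

ssssssyyyyyyyyyyyyyyyffffffffffffftttttttttttt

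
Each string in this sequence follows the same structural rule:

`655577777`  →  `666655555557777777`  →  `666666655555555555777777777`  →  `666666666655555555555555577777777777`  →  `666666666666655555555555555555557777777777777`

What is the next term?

Term n consists of 3n-2 6's, followed by 4n-1 5's, followed by 2n+3 7's (n = 1, 2, …).
For the next term, n = 6, so the run lengths are 16, 23, 15.

666666666666666655555555555555555555555777777777777777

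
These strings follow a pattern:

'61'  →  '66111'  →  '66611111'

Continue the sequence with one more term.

66661111111

The n-th term is n 6's then 2n-1 1's (n = 1, 2, …).
Setting n = 4 gives 4, 7 characters in each block.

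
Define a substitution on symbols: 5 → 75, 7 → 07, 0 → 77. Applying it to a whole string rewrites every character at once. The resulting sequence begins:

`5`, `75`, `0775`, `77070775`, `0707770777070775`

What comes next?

Rewriting the 16 symbols of 0707770777070775 one by one yields 77 07 77 07 07 07 77 07 07 07 77 07 77 07 07 75; concatenated:

77077707070777070707770777070775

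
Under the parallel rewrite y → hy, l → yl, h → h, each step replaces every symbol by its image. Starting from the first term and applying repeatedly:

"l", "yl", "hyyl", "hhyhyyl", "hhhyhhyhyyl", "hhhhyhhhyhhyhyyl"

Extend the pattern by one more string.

φ(hhhhyhhhyhhyhyyl) expands symbol-by-symbol to h h h h hy h h h hy h h hy h hy hy yl; joining the 16 pieces gives the next term.

hhhhhyhhhhyhhhyhhyhyyl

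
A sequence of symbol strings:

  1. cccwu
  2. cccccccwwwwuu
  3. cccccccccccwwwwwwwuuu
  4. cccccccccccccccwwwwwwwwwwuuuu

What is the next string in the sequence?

The n-th term is 4n-1 c's then 3n-2 w's then n u's (n = 1, 2, …).
At n = 5 the blocks have lengths 19, 13, 5.

cccccccccccccccccccwwwwwwwwwwwwwuuuuu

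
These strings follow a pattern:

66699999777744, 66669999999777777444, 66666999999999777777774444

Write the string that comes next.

Term n consists of n+1 6's, followed by 2n+1 9's, followed by 2n 7's, followed by n 4's, where the shown terms are n = 2, 3, 4.
At n = 5 the blocks have lengths 6, 11, 10, 5.

66666699999999999777777777744444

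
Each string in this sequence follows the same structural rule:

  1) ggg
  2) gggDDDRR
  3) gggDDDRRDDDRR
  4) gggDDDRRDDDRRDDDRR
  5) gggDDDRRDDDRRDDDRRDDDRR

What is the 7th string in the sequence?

gggDDDRRDDDRRDDDRRDDDRRDDDRRDDDRR

Each term is the previous one with DDDRR appended.
From gggDDDRRDDDRRDDDRRDDDRR, 2 further steps: gggDDDRRDDDRRDDDRRDDDRR → gggDDDRRDDDRRDDDRRDDDRRDDDRR → (answer).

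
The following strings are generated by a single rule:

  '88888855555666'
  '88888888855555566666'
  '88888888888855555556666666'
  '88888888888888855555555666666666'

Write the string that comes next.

Each string has the form 8^{3n} 5^{n+3} 6^{2n-1}, where the shown terms are n = 2, 3, 4, 5.
At n = 6 the blocks have lengths 18, 9, 11.

88888888888888888855555555566666666666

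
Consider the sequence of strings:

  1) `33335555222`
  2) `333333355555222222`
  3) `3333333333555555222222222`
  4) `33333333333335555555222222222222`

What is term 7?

Term n consists of 3n+1 3's, followed by n+3 5's, followed by 3n 2's (n = 1, 2, …).
At n = 7 the blocks have lengths 22, 10, 21.

33333333333333333333335555555555222222222222222222222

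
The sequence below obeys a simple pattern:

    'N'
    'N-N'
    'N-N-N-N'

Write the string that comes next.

N-N-N-N-N-N-N-N

Each string is two copies of the previous one joined by '-'.
One more doubling of N-N-N-N gives the answer.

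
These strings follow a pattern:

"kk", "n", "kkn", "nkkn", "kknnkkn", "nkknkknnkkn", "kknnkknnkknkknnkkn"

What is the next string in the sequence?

nkknkknnkknkknnkknnkknkknnkkn

From term 3 onward, concatenate the second-to-last term with the last: kk·n = kkn, n·kkn = nkkn, …
Continuing: nkknkknnkkn · kknnkknnkknkknnkkn gives term 8.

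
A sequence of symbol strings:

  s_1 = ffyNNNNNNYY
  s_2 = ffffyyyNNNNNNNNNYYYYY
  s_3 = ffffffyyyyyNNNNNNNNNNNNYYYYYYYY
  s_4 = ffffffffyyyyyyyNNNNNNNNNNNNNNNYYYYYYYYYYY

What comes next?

ffffffffffyyyyyyyyyNNNNNNNNNNNNNNNNNNYYYYYYYYYYYYYY

The n-th term is 2n f's then 2n-1 y's then 3n+3 N's then 3n-1 Y's (n = 1, 2, …).
At n = 5 the blocks have lengths 10, 9, 18, 14.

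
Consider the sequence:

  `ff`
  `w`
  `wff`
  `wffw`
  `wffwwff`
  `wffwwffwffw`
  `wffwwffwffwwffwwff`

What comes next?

From term 3 onward, concatenate the last term with the second-to-last: w·ff = wff, wff·w = wffw, …
Continuing: wffwwffwffwwffwwff · wffwwffwffw gives term 8.

wffwwffwffwwffwwffwffwwffwffw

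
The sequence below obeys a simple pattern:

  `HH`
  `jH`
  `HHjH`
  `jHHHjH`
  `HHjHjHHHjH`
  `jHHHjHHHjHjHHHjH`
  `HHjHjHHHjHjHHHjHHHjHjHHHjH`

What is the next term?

This is a Fibonacci-style word recurrence s(k) = s(k−2)·s(k−1): e.g. HH·jH = HHjH.
The next term joins jHHHjHHHjHjHHHjH and HHjHjHHHjHjHHHjHHHjHjHHHjH.

jHHHjHHHjHjHHHjHHHjHjHHHjHjHHHjHHHjHjHHHjH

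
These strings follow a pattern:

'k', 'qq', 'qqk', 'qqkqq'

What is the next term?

This is a Fibonacci-style word recurrence s(k) = s(k−1)·s(k−2): e.g. qq·k = qqk.
The next term joins qqkqq and qqk.

qqkqqqqk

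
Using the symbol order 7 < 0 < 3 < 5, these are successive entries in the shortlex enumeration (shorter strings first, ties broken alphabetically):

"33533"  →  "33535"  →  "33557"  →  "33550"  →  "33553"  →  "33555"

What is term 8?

Advancing 2 positions from 33555 through 33555 → 35777 reaches term 8.

35770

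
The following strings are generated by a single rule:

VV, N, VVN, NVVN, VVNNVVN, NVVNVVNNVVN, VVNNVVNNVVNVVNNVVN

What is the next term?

NVVNVVNNVVNVVNNVVNNVVNVVNNVVN

Each term (from the third on) is the two preceding terms concatenated in order: term 3 = VV·N = VVN.
Continuing: NVVNVVNNVVN · VVNNVVNNVVNVVNNVVN gives term 8.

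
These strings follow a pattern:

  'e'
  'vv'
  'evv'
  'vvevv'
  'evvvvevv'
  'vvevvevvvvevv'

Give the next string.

evvvvevvvvevvevvvvevv

Each term (from the third on) is the two preceding terms concatenated in order: term 3 = e·vv = evv.
So term 7 is evvvvevv·vvevvevvvvevv.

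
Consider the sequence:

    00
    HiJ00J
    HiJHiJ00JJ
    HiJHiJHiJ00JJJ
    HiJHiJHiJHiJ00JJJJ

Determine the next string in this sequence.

Every step adds HiJ to the front and J to the end of the previous string.
Applying this once more to HiJHiJHiJHiJ00JJJJ:

HiJHiJHiJHiJHiJ00JJJJJ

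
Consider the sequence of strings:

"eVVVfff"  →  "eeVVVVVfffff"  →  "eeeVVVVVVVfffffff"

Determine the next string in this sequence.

Reading off run lengths: e runs 1, 2, 3; V runs 3, 5, 7; f runs 3, 5, 7 — each is linear in n (n = 1, 2, …).
At n = 4 the blocks have lengths 4, 9, 9.

eeeeVVVVVVVVVfffffffff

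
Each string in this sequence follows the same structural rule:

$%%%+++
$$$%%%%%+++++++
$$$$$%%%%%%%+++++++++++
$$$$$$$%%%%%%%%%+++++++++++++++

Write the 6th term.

$$$$$$$$$$$%%%%%%%%%%%%%+++++++++++++++++++++++

Term n consists of 2n-1 $'s, followed by 2n+1 %'s, followed by 4n-1 +'s (n = 1, 2, …).
At n = 6 the blocks have lengths 11, 13, 23.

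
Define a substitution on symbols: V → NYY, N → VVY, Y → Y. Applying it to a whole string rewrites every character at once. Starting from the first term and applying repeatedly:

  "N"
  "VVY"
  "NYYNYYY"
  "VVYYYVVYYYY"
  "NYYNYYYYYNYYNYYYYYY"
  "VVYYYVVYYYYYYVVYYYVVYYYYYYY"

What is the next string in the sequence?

φ(VVYYYVVYYYYYYVVYYYVVYYYYYYY) expands symbol-by-symbol to NYY NYY Y Y Y NYY NYY Y Y Y Y Y Y NYY NYY Y Y Y NYY NYY Y Y Y Y Y Y Y; joining the 27 pieces gives the next term.

NYYNYYYYYNYYNYYYYYYYYNYYNYYYYYNYYNYYYYYYYYY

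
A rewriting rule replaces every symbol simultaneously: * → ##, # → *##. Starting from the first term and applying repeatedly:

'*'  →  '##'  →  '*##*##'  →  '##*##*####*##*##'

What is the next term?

*##*####*##*####*##*##*##*####*##*####*##*##

Applying the rule to each of the 16 symbols of ##*##*####*##*## gives the pieces *## *## ## *## *## ## *## *## *## *## ## *## *## ## *## *##, which concatenate to the answer.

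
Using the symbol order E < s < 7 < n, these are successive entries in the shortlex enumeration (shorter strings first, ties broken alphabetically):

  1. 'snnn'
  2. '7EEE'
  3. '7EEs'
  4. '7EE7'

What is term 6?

Stepping forward 2 times from 7EE7: 7EE7 → 7EEn, then the target.

7EsE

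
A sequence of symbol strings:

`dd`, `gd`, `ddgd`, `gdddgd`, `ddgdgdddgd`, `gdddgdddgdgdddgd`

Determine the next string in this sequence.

Each term (from the third on) is the two preceding terms concatenated in order: term 3 = dd·gd = ddgd.
Continuing: ddgdgdddgd · gdddgdddgdgdddgd gives term 7.

ddgdgdddgdgdddgdddgdgdddgd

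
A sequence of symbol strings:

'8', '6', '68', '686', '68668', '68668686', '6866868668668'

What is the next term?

686686866866868668686

This is a Fibonacci-style word recurrence s(k) = s(k−1)·s(k−2): e.g. 6·8 = 68.
The next term joins 6866868668668 and 68668686.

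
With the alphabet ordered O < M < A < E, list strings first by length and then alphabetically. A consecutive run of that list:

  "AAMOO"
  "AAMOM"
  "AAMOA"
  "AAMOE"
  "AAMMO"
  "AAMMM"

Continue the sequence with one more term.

AAMMA

Treat AAMMM as a base-4 numeral over the given alphabet and add one, carrying through any trailing E's.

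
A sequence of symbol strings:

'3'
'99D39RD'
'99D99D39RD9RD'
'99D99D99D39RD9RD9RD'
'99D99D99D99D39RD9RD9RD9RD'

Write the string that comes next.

99D99D99D99D99D39RD9RD9RD9RD9RD

s(k+1) = 99D·s(k)·9RD, so each term gains 99D as a prefix and 9RD as a suffix.
So the next term is 99D·99D99D99D99D39RD9RD9RD9RD·9RD.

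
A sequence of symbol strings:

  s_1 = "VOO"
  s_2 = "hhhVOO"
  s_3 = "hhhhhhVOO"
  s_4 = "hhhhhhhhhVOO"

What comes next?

The strings grow by a fixed prefix hhh each time.
One more step from hhhhhhhhhVOO gives the answer.

hhhhhhhhhhhhVOO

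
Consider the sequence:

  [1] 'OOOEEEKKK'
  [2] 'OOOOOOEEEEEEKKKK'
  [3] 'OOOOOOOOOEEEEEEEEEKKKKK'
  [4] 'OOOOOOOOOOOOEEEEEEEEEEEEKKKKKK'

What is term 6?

Term n consists of 3n O's, followed by 3n E's, followed by n+2 K's (n = 1, 2, …).
Setting n = 6 gives 18, 18, 8 characters in each block.

OOOOOOOOOOOOOOOOOOEEEEEEEEEEEEEEEEEEKKKKKKKK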